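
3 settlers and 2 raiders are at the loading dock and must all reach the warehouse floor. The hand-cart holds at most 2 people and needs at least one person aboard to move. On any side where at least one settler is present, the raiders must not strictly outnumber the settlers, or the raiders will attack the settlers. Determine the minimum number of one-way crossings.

7

Counting alone: each trip to the warehouse floor takes at most 2 across and each return brings at least 1 back, so after t trips out (and t−1 returns) at most 2t − (t−1) of the 5 are across; that first reaches 5 at t = 4, so at least 7 crossings are needed.
The plan below uses exactly 7 crossings, so it is optimal:
1. 2 raiders → the warehouse floor.  (the loading dock: 3S 0R; the warehouse floor: 0S 2R)
2. 1 raider ← the loading dock.  (the loading dock: 3S 1R; the warehouse floor: 0S 1R)
3. 2 settlers → the warehouse floor.  (the loading dock: 1S 1R; the warehouse floor: 2S 1R)
4. 1 settler ← the loading dock.  (the loading dock: 2S 1R; the warehouse floor: 1S 1R)
5. 1 settler and 1 raider → the warehouse floor.  (the loading dock: 1S 0R; the warehouse floor: 2S 2R)
6. 1 raider ← the loading dock.  (the loading dock: 1S 1R; the warehouse floor: 2S 1R)
7. 1 settler and 1 raider → the warehouse floor.  (the loading dock: 0S 0R; the warehouse floor: 3S 2R)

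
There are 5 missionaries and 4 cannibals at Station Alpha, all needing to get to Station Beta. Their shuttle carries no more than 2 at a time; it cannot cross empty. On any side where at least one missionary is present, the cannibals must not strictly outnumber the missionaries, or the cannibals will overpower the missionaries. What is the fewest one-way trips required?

Counting alone: each trip to Station Beta takes at most 2 across and each return brings at least 1 back, so after t trips out (and t−1 returns) at most 2t − (t−1) of the 9 are across; that first reaches 9 at t = 8, so at least 15 crossings are needed.
The plan below uses exactly 15 crossings, so it is optimal:
1. 2 cannibals → Station Beta.  (Station Alpha: 5M 2C; Station Beta: 0M 2C)
2. 1 cannibal ← Station Alpha.  (Station Alpha: 5M 3C; Station Beta: 0M 1C)
3. 2 cannibals → Station Beta.  (Station Alpha: 5M 1C; Station Beta: 0M 3C)
4. 1 cannibal ← Station Alpha.  (Station Alpha: 5M 2C; Station Beta: 0M 2C)
5. 2 missionaries → Station Beta.  (Station Alpha: 3M 2C; Station Beta: 2M 2C)
6. 1 cannibal ← Station Alpha.  (Station Alpha: 3M 3C; Station Beta: 2M 1C)
7. 1 missionary and 1 cannibal → Station Beta.  (Station Alpha: 2M 2C; Station Beta: 3M 2C)
8. 1 missionary ← Station Alpha.  (Station Alpha: 3M 2C; Station Beta: 2M 2C)
9. 1 missionary and 1 cannibal → Station Beta.  (Station Alpha: 2M 1C; Station Beta: 3M 3C)
10. 1 cannibal ← Station Alpha.  (Station Alpha: 2M 2C; Station Beta: 3M 2C)
11. 1 missionary and 1 cannibal → Station Beta.  (Station Alpha: 1M 1C; Station Beta: 4M 3C)
12. 1 missionary ← Station Alpha.  (Station Alpha: 2M 1C; Station Beta: 3M 3C)
13. 1 missionary and 1 cannibal → Station Beta.  (Station Alpha: 1M 0C; Station Beta: 4M 4C)
14. 1 cannibal ← Station Alpha.  (Station Alpha: 1M 1C; Station Beta: 4M 3C)
15. 1 missionary and 1 cannibal → Station Beta.  (Station Alpha: 0M 0C; Station Beta: 5M 4C)

15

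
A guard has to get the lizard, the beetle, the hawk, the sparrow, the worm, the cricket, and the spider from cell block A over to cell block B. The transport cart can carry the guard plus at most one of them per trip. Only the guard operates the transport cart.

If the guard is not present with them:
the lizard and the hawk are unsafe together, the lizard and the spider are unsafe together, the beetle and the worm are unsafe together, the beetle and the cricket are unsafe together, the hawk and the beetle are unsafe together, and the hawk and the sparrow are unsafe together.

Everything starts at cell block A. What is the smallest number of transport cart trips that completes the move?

impossible

Whatever the first load, the items left behind include a forbidden pair without the guard. No opening move is safe, so no plan exists.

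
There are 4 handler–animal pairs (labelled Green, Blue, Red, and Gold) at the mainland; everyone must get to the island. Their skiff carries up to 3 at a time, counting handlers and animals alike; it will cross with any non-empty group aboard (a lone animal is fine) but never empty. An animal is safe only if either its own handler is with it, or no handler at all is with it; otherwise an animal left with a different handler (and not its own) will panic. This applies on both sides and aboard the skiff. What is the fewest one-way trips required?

9

Counting alone: each trip to the island takes at most 3 across and each return brings at least 1 back, so after t trips out (and t−1 returns) at most 3t − (t−1) of the 8 are across; that first reaches 8 at t = 4, so at least 7 crossings are needed.
The safety rule pushes this higher. Following every safe sequence of crossings, the most of the 8 that can be at the island as the skiff arrives there on crossing 7 is 7 — never all 8.
So no plan with fewer than 9 crossings exists, and this one achieves 9:
1. animal Green and handler Green cross → the island.
2. handler Green crosses ← the mainland.
3. animal Blue, handler Blue, and handler Green cross → the island.
4. animal Green and handler Green cross ← the mainland.
5. handler Gold, handler Green, and handler Red cross → the island.
6. animal Blue crosses ← the mainland.
7. animal Blue and animal Green cross → the island.
8. animal Green crosses ← the mainland.
9. animal Gold, animal Green, and animal Red cross → the island.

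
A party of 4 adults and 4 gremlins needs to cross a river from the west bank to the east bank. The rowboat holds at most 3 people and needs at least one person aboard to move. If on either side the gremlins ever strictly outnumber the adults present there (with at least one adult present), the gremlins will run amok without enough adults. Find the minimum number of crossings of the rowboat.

Counting alone: each trip to the east bank takes at most 3 across and each return brings at least 1 back, so after t trips out (and t−1 returns) at most 3t − (t−1) of the 8 are across; that first reaches 8 at t = 4, so at least 7 crossings are needed.
The safety rule pushes this higher. Following every safe sequence of crossings, the most of the 8 that can be at the east bank as the rowboat arrives there on crossing 7 is 7 — never all 8.
So no plan with fewer than 9 crossings exists, and this one achieves 9:
1. 2 gremlins → the east bank.  (the west bank: 4A 2G; the east bank: 0A 2G)
2. 1 gremlin ← the west bank.  (the west bank: 4A 3G; the east bank: 0A 1G)
3. 3 gremlins → the east bank.  (the west bank: 4A 0G; the east bank: 0A 4G)
4. 1 gremlin ← the west bank.  (the west bank: 4A 1G; the east bank: 0A 3G)
5. 3 adults → the east bank.  (the west bank: 1A 1G; the east bank: 3A 3G)
6. 1 adult and 1 gremlin ← the west bank.  (the west bank: 2A 2G; the east bank: 2A 2G)
7. 2 adults → the east bank.  (the west bank: 0A 2G; the east bank: 4A 2G)
8. 1 gremlin ← the west bank.  (the west bank: 0A 3G; the east bank: 4A 1G)
9. 3 gremlins → the east bank.  (the west bank: 0A 0G; the east bank: 4A 4G)

9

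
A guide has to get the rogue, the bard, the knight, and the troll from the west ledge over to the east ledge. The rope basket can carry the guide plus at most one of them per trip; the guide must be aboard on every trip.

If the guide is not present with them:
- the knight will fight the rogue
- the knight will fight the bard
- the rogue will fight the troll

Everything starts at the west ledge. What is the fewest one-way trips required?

impossible

Whatever the first load, the items left behind include a forbidden pair without the guide. No opening move is safe, so no plan exists.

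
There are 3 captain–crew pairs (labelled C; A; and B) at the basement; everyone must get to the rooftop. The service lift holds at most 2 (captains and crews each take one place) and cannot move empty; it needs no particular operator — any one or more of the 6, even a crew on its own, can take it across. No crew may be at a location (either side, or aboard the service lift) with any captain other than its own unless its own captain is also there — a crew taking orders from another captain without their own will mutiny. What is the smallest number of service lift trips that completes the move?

11

Counting alone: each trip to the rooftop takes at most 2 across and each return brings at least 1 back, so after t trips out (and t−1 returns) at most 2t − (t−1) of the 6 are across; that first reaches 6 at t = 5, so at least 9 crossings are needed.
The safety rule pushes this higher. Following every safe sequence of crossings, the most of the 6 that can be at the rooftop as the service lift arrives there on crossing 9 is 5 — never all 6.
So no plan with fewer than 11 crossings exists, and this one achieves 11:
1. captain C and crew C cross → the rooftop.
2. captain C crosses ← the basement.
3. crew A and crew B cross → the rooftop.
4. crew C crosses ← the basement.
5. captain A and captain B cross → the rooftop.
6. captain A and crew A cross ← the basement.
7. captain A and captain C cross → the rooftop.
8. crew B crosses ← the basement.
9. crew A and crew C cross → the rooftop.
10. captain B crosses ← the basement.
11. captain B and crew B cross → the rooftop.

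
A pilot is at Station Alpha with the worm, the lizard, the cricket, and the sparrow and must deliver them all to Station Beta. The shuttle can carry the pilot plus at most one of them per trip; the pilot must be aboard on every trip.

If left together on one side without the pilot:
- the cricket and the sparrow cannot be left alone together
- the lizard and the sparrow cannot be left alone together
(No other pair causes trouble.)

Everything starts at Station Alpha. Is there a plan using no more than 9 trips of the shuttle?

Yes

Yes — this plan uses 9 crossings (≤ 9):
1. Pilot goes to Station Beta with the sparrow.  [Station Alpha: the cricket, the lizard, the worm | Station Beta: the sparrow]
2. Pilot goes back to Station Alpha alone.  [Station Alpha: the cricket, the lizard, the worm | Station Beta: the sparrow]
3. Pilot goes to Station Beta with the worm.  [Station Alpha: the cricket, the lizard | Station Beta: the sparrow, the worm]
4. Pilot goes back to Station Alpha alone.  [Station Alpha: the cricket, the lizard | Station Beta: the sparrow, the worm]
5. Pilot goes to Station Beta with the lizard.  [Station Alpha: the cricket | Station Beta: the lizard, the sparrow, the worm]
6. Pilot goes back to Station Alpha with the sparrow.  [Station Alpha: the cricket, the sparrow | Station Beta: the lizard, the worm]
7. Pilot goes to Station Beta with the cricket.  [Station Alpha: the sparrow | Station Beta: the cricket, the lizard, the worm]
8. Pilot goes back to Station Alpha alone.  [Station Alpha: the sparrow | Station Beta: the cricket, the lizard, the worm]
9. Pilot goes to Station Beta with the sparrow.  [Station Alpha: — | Station Beta: the cricket, the lizard, the sparrow, the worm]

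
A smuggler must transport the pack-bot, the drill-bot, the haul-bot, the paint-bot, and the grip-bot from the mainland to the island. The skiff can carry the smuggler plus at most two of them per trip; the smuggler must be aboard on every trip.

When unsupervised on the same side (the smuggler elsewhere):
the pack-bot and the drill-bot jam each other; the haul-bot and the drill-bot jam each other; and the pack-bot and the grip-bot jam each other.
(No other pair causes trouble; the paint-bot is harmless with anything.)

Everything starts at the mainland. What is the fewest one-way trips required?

Counting alone: the smuggler can take at most 2 across per trip to the island, so moving all 5 needs at least 3 loaded trips out, with a return between consecutive ones — at least 5 crossings.
The plan below uses exactly 5 crossings, so it is optimal:
1. Smuggler goes to the island with the drill-bot and the pack-bot.
2. Smuggler goes back to the mainland with the pack-bot.
3. Smuggler goes to the island with the grip-bot and the paint-bot.
4. Smuggler goes back to the mainland alone.
5. Smuggler goes to the island with the haul-bot and the pack-bot.

5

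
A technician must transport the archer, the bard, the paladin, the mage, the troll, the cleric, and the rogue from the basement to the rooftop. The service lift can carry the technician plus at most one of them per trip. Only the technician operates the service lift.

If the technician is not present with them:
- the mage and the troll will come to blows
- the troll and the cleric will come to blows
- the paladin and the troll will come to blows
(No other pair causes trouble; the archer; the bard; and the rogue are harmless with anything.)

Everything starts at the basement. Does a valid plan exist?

No

Following every safe sequence of crossings from the start, the most of the 7 that can be at the rooftop as the service lift arrives there on crossings 1, 3, 5, 7, 9 is 1, 2, 3, 4, 5 respectively; the best ever achieved is 5 of 7.
From crossing 11 on, no configuration arises that was not already reachable earlier: only 72 distinct safe configurations (who is on which side, and where the service lift is) can ever be reached, none of them has everyone across, and every continuation just revisits them. So no valid plan exists.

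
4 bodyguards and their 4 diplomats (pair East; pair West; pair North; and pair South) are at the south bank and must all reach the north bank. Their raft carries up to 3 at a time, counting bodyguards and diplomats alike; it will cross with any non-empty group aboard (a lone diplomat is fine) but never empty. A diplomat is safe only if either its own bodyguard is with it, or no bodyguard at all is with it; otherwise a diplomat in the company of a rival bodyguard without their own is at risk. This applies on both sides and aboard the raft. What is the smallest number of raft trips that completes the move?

9

Counting alone: each trip to the north bank takes at most 3 across and each return brings at least 1 back, so after t trips out (and t−1 returns) at most 3t − (t−1) of the 8 are across; that first reaches 8 at t = 4, so at least 7 crossings are needed.
The safety rule pushes this higher. Following every safe sequence of crossings, the most of the 8 that can be at the north bank as the raft arrives there on crossing 7 is 7 — never all 8.
So no plan with fewer than 9 crossings exists, and this one achieves 9:
1. bodyguard East and diplomat East cross → the north bank.
2. bodyguard East crosses ← the south bank.
3. bodyguard East, bodyguard West, and diplomat West cross → the north bank.
4. bodyguard East and diplomat East cross ← the south bank.
5. bodyguard East, bodyguard North, and bodyguard South cross → the north bank.
6. diplomat West crosses ← the south bank.
7. diplomat East and diplomat West cross → the north bank.
8. diplomat East crosses ← the south bank.
9. diplomat East, diplomat North, and diplomat South cross → the north bank.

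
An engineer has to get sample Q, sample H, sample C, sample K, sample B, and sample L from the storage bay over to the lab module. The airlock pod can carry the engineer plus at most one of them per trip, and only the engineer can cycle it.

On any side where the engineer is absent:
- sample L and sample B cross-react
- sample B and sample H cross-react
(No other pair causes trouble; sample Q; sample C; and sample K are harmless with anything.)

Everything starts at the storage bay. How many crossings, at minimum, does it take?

13

Counting alone: the engineer can take at most 1 across per trip to the lab module, so moving all 6 needs at least 6 loaded trips out, with a return between consecutive ones — at least 11 crossings.
The safety rule pushes this higher. Following every safe sequence of crossings, the most of the 6 that can be at the lab module as the airlock pod arrives there on crossing 11 is 5 — never all 6.
So no plan with fewer than 13 crossings exists, and this one achieves 13:
1. Engineer goes to the lab module with sample B.  [the storage bay: sample C, sample H, sample K, sample L, sample Q | the lab module: sample B]
2. Engineer goes back to the storage bay alone.  [the storage bay: sample C, sample H, sample K, sample L, sample Q | the lab module: sample B]
3. Engineer goes to the lab module with sample Q.  [the storage bay: sample C, sample H, sample K, sample L | the lab module: sample B, sample Q]
4. Engineer goes back to the storage bay alone.  [the storage bay: sample C, sample H, sample K, sample L | the lab module: sample B, sample Q]
5. Engineer goes to the lab module with sample H.  [the storage bay: sample C, sample K, sample L | the lab module: sample B, sample H, sample Q]
6. Engineer goes back to the storage bay with sample B.  [the storage bay: sample B, sample C, sample K, sample L | the lab module: sample H, sample Q]
7. Engineer goes to the lab module with sample L.  [the storage bay: sample B, sample C, sample K | the lab module: sample H, sample L, sample Q]
8. Engineer goes back to the storage bay alone.  [the storage bay: sample B, sample C, sample K | the lab module: sample H, sample L, sample Q]
9. Engineer goes to the lab module with sample C.  [the storage bay: sample B, sample K | the lab module: sample C, sample H, sample L, sample Q]
10. Engineer goes back to the storage bay alone.  [the storage bay: sample B, sample K | the lab module: sample C, sample H, sample L, sample Q]
11. Engineer goes to the lab module with sample K.  [the storage bay: sample B | the lab module: sample C, sample H, sample K, sample L, sample Q]
12. Engineer goes back to the storage bay alone.  [the storage bay: sample B | the lab module: sample C, sample H, sample K, sample L, sample Q]
13. Engineer goes to the lab module with sample B.  [the storage bay: — | the lab module: sample B, sample C, sample H, sample K, sample L, sample Q]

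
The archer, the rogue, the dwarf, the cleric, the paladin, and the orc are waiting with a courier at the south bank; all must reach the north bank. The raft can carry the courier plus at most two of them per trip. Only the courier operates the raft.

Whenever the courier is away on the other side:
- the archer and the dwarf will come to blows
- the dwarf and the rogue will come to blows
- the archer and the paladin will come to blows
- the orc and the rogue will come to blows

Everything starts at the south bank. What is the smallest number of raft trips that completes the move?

Counting alone: the courier can take at most 2 across per trip to the north bank, so moving all 6 needs at least 3 loaded trips out, with a return between consecutive ones — at least 5 crossings.
The safety rule pushes this higher. Following every safe sequence of crossings, the most of the 6 that can be at the north bank as the raft arrives there on crossing 5 is 5 — never all 6.
So no plan with fewer than 7 crossings exists, and this one achieves 7:
1. Courier goes to the north bank with the archer and the rogue.  [the south bank: the cleric, the dwarf, the orc, the paladin | the north bank: the archer, the rogue]
2. Courier goes back to the south bank alone.  [the south bank: the cleric, the dwarf, the orc, the paladin | the north bank: the archer, the rogue]
3. Courier goes to the north bank with the cleric and the dwarf.  [the south bank: the orc, the paladin | the north bank: the archer, the cleric, the dwarf, the rogue]
4. Courier goes back to the south bank with the archer and the rogue.  [the south bank: the archer, the orc, the paladin, the rogue | the north bank: the cleric, the dwarf]
5. Courier goes to the north bank with the orc and the paladin.  [the south bank: the archer, the rogue | the north bank: the cleric, the dwarf, the orc, the paladin]
6. Courier goes back to the south bank alone.  [the south bank: the archer, the rogue | the north bank: the cleric, the dwarf, the orc, the paladin]
7. Courier goes to the north bank with the archer and the rogue.  [the south bank: — | the north bank: the archer, the cleric, the dwarf, the orc, the paladin, the rogue]

7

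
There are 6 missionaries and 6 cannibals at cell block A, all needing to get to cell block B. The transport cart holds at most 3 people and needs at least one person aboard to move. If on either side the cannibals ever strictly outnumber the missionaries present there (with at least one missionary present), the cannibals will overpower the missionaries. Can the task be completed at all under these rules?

No

Following every safe sequence of crossings from the start, the most of the 12 that can be at cell block B as the transport cart arrives there on crossings 1, 3, 5 is 3, 5, 6 respectively; the best ever achieved is 6 of 12.
From crossing 7 on, no configuration arises that was not already reachable earlier: only 17 distinct safe configurations (who is on which side, and where the transport cart is) can ever be reached, none of them has everyone across, and every continuation just revisits them. They are: 0 missionaries + 0 cannibals across (transport cart back at the start); 0 missionaries + 1 cannibal across (transport cart there); 0 missionaries + 1 cannibal across (transport cart back at the start); 0 missionaries + 2 cannibals across (transport cart there); 0 missionaries + 2 cannibals across (transport cart back at the start); 0 missionaries + 3 cannibals across (transport cart there); 0 missionaries + 3 cannibals across (transport cart back at the start); 0 missionaries + 4 cannibals across (transport cart there); 0 missionaries + 4 cannibals across (transport cart back at the start); 0 missionaries + 5 cannibals across (transport cart there); 0 missionaries + 5 cannibals across (transport cart back at the start); 0 missionaries + 6 cannibals across (transport cart there); 1 missionary + 1 cannibal across (transport cart there); 1 missionary + 1 cannibal across (transport cart back at the start); 2 missionaries + 2 cannibals across (transport cart there); 2 missionaries + 2 cannibals across (transport cart back at the start); 3 missionaries + 3 cannibals across (transport cart there). So no valid plan exists.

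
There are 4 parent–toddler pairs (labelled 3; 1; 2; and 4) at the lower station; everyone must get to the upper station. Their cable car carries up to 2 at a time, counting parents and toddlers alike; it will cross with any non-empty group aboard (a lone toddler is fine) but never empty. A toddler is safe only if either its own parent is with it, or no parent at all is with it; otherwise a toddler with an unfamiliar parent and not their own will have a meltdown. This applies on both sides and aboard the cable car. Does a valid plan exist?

Following every safe sequence of crossings from the start, the most of the 8 that can be at the upper station as the cable car arrives there on crossings 1, 3, 5 is 2, 3, 4 respectively; the best ever achieved is 4 of 8.
From crossing 7 on, no configuration arises that was not already reachable earlier: only 44 distinct safe configurations (who is on which side, and where the cable car is) can ever be reached, none of them has everyone across, and every continuation just revisits them. So no valid plan exists.

No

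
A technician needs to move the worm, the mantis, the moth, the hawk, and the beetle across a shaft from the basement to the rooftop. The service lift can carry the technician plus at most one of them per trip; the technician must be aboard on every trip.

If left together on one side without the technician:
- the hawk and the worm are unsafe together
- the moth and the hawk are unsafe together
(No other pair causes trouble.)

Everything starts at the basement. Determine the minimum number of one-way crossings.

Counting alone: the technician can take at most 1 across per trip to the rooftop, so moving all 5 needs at least 5 loaded trips out, with a return between consecutive ones — at least 9 crossings.
The safety rule pushes this higher. Following every safe sequence of crossings, the most of the 5 that can be at the rooftop as the service lift arrives there on crossing 9 is 4 — never all 5.
So no plan with fewer than 11 crossings exists, and this one achieves 11:
1. Technician goes to the rooftop with the hawk.
2. Technician goes back to the basement alone.
3. Technician goes to the rooftop with the worm.
4. Technician goes back to the basement with the hawk.
5. Technician goes to the rooftop with the moth.
6. Technician goes back to the basement alone.
7. Technician goes to the rooftop with the mantis.
8. Technician goes back to the basement alone.
9. Technician goes to the rooftop with the beetle.
10. Technician goes back to the basement alone.
11. Technician goes to the rooftop with the hawk.

11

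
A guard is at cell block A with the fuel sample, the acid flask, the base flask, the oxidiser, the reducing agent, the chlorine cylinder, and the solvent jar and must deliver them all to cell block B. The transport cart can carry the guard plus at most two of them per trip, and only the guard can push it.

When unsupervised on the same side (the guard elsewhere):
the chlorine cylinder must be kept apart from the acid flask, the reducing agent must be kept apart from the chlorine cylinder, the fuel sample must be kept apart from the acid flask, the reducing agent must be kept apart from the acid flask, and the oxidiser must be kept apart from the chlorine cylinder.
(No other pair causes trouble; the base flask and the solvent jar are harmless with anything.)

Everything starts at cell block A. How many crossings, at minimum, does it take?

11

Counting alone: the guard can take at most 2 across per trip to cell block B, so moving all 7 needs at least 4 loaded trips out, with a return between consecutive ones — at least 7 crossings.
The safety rule pushes this higher. Following every safe sequence of crossings, the most of the 7 that can be at cell block B as the transport cart arrives there on crossings 7, 9 is 5, 6 respectively — never all 7.
So no plan with fewer than 11 crossings exists, and this one achieves 11:
1. Guard goes to cell block B with the acid flask and the chlorine cylinder.
2. Guard goes back to cell block A with the acid flask.
3. Guard goes to cell block B with the acid flask and the fuel sample.
4. Guard goes back to cell block A with the acid flask.
5. Guard goes to cell block B with the acid flask and the base flask.
6. Guard goes back to cell block A with the acid flask.
7. Guard goes to cell block B with the acid flask and the solvent jar.
8. Guard goes back to cell block A with the acid flask.
9. Guard goes to cell block B with the oxidiser and the reducing agent.
10. Guard goes back to cell block A with the chlorine cylinder.
11. Guard goes to cell block B with the acid flask and the chlorine cylinder.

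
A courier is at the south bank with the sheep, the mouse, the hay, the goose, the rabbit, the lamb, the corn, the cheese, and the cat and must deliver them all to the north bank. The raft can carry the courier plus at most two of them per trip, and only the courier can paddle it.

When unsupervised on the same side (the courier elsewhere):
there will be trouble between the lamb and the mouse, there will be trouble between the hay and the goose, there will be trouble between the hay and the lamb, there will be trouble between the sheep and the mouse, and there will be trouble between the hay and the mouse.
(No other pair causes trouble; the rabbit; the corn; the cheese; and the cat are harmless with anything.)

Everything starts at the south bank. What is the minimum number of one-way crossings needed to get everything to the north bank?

Counting alone: the courier can take at most 2 across per trip to the north bank, so moving all 9 needs at least 5 loaded trips out, with a return between consecutive ones — at least 9 crossings.
The safety rule pushes this higher. Following every safe sequence of crossings, the most of the 9 that can be at the north bank as the raft arrives there on crossings 9, 11, 13 is 6, 7, 8 respectively — never all 9.
So no plan with fewer than 15 crossings exists, and this one achieves 15:
1. Courier goes to the north bank with the hay and the mouse.  [the south bank: the cat, the cheese, the corn, the goose, the lamb, the rabbit, the sheep | the north bank: the hay, the mouse]
2. Courier goes back to the south bank with the mouse.  [the south bank: the cat, the cheese, the corn, the goose, the lamb, the mouse, the rabbit, the sheep | the north bank: the hay]
3. Courier goes to the north bank with the mouse and the sheep.  [the south bank: the cat, the cheese, the corn, the goose, the lamb, the rabbit | the north bank: the hay, the mouse, the sheep]
4. Courier goes back to the south bank with the mouse.  [the south bank: the cat, the cheese, the corn, the goose, the lamb, the mouse, the rabbit | the north bank: the hay, the sheep]
5. Courier goes to the north bank with the mouse and the rabbit.  [the south bank: the cat, the cheese, the corn, the goose, the lamb | the north bank: the hay, the mouse, the rabbit, the sheep]
6. Courier goes back to the south bank with the mouse.  [the south bank: the cat, the cheese, the corn, the goose, the lamb, the mouse | the north bank: the hay, the rabbit, the sheep]
7. Courier goes to the north bank with the corn and the mouse.  [the south bank: the cat, the cheese, the goose, the lamb | the north bank: the corn, the hay, the mouse, the rabbit, the sheep]
8. Courier goes back to the south bank with the mouse.  [the south bank: the cat, the cheese, the goose, the lamb, the mouse | the north bank: the corn, the hay, the rabbit, the sheep]
9. Courier goes to the north bank with the cheese and the mouse.  [the south bank: the cat, the goose, the lamb | the north bank: the cheese, the corn, the hay, the mouse, the rabbit, the sheep]
10. Courier goes back to the south bank with the mouse.  [the south bank: the cat, the goose, the lamb, the mouse | the north bank: the cheese, the corn, the hay, the rabbit, the sheep]
11. Courier goes to the north bank with the cat and the mouse.  [the south bank: the goose, the lamb | the north bank: the cat, the cheese, the corn, the hay, the mouse, the rabbit, the sheep]
12. Courier goes back to the south bank with the mouse.  [the south bank: the goose, the lamb, the mouse | the north bank: the cat, the cheese, the corn, the hay, the rabbit, the sheep]
13. Courier goes to the north bank with the goose and the lamb.  [the south bank: the mouse | the north bank: the cat, the cheese, the corn, the goose, the hay, the lamb, the rabbit, the sheep]
14. Courier goes back to the south bank with the hay.  [the south bank: the hay, the mouse | the north bank: the cat, the cheese, the corn, the goose, the lamb, the rabbit, the sheep]
15. Courier goes to the north bank with the hay and the mouse.  [the south bank: — | the north bank: the cat, the cheese, the corn, the goose, the hay, the lamb, the mouse, the rabbit, the sheep]

15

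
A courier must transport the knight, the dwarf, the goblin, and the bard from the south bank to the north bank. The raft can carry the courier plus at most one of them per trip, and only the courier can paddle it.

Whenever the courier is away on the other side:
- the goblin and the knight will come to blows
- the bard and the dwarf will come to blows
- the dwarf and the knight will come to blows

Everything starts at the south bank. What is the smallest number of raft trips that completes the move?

impossible

Whatever the first load, the items left behind include a forbidden pair without the courier. No opening move is safe, so no plan exists.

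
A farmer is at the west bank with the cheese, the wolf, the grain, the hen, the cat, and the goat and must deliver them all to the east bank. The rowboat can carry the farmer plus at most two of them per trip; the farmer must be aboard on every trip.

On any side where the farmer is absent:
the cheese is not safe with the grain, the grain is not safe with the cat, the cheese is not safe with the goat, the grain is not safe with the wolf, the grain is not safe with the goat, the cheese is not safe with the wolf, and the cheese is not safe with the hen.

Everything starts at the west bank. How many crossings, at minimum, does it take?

9

Counting alone: the farmer can take at most 2 across per trip to the east bank, so moving all 6 needs at least 3 loaded trips out, with a return between consecutive ones — at least 5 crossings.
The safety rule pushes this higher. Following every safe sequence of crossings, the most of the 6 that can be at the east bank as the rowboat arrives there on crossings 5, 7 is 4, 5 respectively — never all 6.
So no plan with fewer than 9 crossings exists, and this one achieves 9:
1. Farmer goes to the east bank with the cheese and the grain.  [the west bank: the cat, the goat, the hen, the wolf | the east bank: the cheese, the grain]
2. Farmer goes back to the west bank with the cheese.  [the west bank: the cat, the cheese, the goat, the hen, the wolf | the east bank: the grain]
3. Farmer goes to the east bank with the cheese and the hen.  [the west bank: the cat, the goat, the wolf | the east bank: the cheese, the grain, the hen]
4. Farmer goes back to the west bank with the cheese.  [the west bank: the cat, the cheese, the goat, the wolf | the east bank: the grain, the hen]
5. Farmer goes to the east bank with the goat and the wolf.  [the west bank: the cat, the cheese | the east bank: the goat, the grain, the hen, the wolf]
6. Farmer goes back to the west bank with the grain.  [the west bank: the cat, the cheese, the grain | the east bank: the goat, the hen, the wolf]
7. Farmer goes to the east bank with the cat and the cheese.  [the west bank: the grain | the east bank: the cat, the cheese, the goat, the hen, the wolf]
8. Farmer goes back to the west bank with the cheese.  [the west bank: the cheese, the grain | the east bank: the cat, the goat, the hen, the wolf]
9. Farmer goes to the east bank with the cheese and the grain.  [the west bank: — | the east bank: the cat, the cheese, the goat, the grain, the hen, the wolf]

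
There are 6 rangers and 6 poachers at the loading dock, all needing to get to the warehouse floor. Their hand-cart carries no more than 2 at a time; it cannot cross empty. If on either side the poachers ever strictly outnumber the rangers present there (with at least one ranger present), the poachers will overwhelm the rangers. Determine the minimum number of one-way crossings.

Following every safe sequence of crossings from the start, the most of the 12 that can be at the warehouse floor as the hand-cart arrives there on crossings 1, 3, 5, 7, 9 is 2, 3, 4, 5, 6 respectively; the best ever achieved is 6 of 12.
From crossing 11 on, no configuration arises that was not already reachable earlier: only 15 distinct safe configurations (who is on which side, and where the hand-cart is) can ever be reached, none of them has everyone across, and every continuation just revisits them. They are: 0 rangers + 0 poachers across (hand-cart back at the start); 0 rangers + 1 poacher across (hand-cart there); 0 rangers + 1 poacher across (hand-cart back at the start); 0 rangers + 2 poachers across (hand-cart there); 0 rangers + 2 poachers across (hand-cart back at the start); 0 rangers + 3 poachers across (hand-cart there); 0 rangers + 3 poachers across (hand-cart back at the start); 0 rangers + 4 poachers across (hand-cart there); 0 rangers + 4 poachers across (hand-cart back at the start); 0 rangers + 5 poachers across (hand-cart there); 0 rangers + 5 poachers across (hand-cart back at the start); 0 rangers + 6 poachers across (hand-cart there); 1 ranger + 1 poacher across (hand-cart there); 1 ranger + 1 poacher across (hand-cart back at the start); 2 rangers + 2 poachers across (hand-cart there). So no valid plan exists.

impossible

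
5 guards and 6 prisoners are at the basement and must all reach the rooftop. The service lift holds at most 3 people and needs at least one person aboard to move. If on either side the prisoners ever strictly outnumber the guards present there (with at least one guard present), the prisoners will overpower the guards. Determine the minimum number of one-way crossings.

The prisoners already outnumber the guards at the basement before anyone moves, so the starting position itself is disallowed.

impossible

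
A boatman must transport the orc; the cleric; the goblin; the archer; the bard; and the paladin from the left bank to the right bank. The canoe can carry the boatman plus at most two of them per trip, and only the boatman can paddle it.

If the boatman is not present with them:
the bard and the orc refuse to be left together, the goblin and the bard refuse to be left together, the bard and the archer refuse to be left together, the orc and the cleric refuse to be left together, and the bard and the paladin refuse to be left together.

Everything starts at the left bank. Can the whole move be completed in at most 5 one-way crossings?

Counting alone: the boatman can take at most 2 across per trip to the right bank, so moving all 6 needs at least 3 loaded trips out, with a return between consecutive ones — at least 5 crossings.
The safety rule pushes this higher. Following every safe sequence of crossings, the most of the 6 that can be at the right bank as the canoe arrives there on crossing 5 is 5 — never all 6.
So the move cannot be finished within 5 crossings. (The shortest complete plan takes 7:)
1. Boatman goes to the right bank with the bard and the orc.
2. Boatman goes back to the left bank with the orc.
3. Boatman goes to the right bank with the goblin and the orc.
4. Boatman goes back to the left bank with the bard.
5. Boatman goes to the right bank with the archer and the paladin.
6. Boatman goes back to the left bank alone.
7. Boatman goes to the right bank with the bard and the cleric.

No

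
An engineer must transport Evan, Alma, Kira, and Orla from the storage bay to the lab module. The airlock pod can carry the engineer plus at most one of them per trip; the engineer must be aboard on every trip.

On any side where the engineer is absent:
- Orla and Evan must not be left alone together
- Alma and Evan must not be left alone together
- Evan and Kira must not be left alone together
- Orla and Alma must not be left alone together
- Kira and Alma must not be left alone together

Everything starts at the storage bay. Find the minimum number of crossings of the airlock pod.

Whatever the first load, the items left behind include a forbidden pair without the engineer. No opening move is safe, so no plan exists.

impossible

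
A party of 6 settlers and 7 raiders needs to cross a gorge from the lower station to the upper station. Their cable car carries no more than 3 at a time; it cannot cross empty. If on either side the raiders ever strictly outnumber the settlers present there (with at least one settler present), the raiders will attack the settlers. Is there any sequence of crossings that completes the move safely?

No

The raiders already outnumber the settlers at the lower station before anyone moves, so the starting position itself is disallowed.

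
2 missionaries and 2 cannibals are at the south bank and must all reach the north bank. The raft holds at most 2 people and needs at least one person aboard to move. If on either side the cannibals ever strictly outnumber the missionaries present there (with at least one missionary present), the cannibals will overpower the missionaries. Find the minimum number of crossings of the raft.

5

Counting alone: each trip to the north bank takes at most 2 across and each return brings at least 1 back, so after t trips out (and t−1 returns) at most 2t − (t−1) of the 4 are across; that first reaches 4 at t = 3, so at least 5 crossings are needed.
The plan below uses exactly 5 crossings, so it is optimal:
1. 2 cannibals → the north bank.  (the south bank: 2M 0C; the north bank: 0M 2C)
2. 1 cannibal ← the south bank.  (the south bank: 2M 1C; the north bank: 0M 1C)
3. 2 missionaries → the north bank.  (the south bank: 0M 1C; the north bank: 2M 1C)
4. 1 cannibal ← the south bank.  (the south bank: 0M 2C; the north bank: 2M 0C)
5. 2 cannibals → the north bank.  (the south bank: 0M 0C; the north bank: 2M 2C)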